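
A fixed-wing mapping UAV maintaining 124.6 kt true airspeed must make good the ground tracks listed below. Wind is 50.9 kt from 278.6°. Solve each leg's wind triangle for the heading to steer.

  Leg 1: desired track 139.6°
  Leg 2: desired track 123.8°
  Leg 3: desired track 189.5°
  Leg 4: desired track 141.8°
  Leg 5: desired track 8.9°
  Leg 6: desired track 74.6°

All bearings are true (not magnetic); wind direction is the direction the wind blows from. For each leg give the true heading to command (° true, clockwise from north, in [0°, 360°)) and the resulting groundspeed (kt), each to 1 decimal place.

Leg 1: desired track 139.6°; wind correction +15.5° → command heading 155.1°, groundspeed 158.5 kt
Leg 2: desired track 123.8°; wind correction +10.0° → command heading 133.8°, groundspeed 168.8 kt
Leg 3: desired track 189.5°; wind correction +24.1° → command heading 213.6°, groundspeed 112.9 kt
Leg 4: desired track 141.8°; wind correction +16.2° → command heading 158.0°, groundspeed 156.7 kt
Leg 5: desired track 8.9°; wind correction -24.1° → command heading 344.8°, groundspeed 114.0 kt
Leg 6: desired track 74.6°; wind correction -9.6° → command heading 65.0°, groundspeed 169.4 kt

Leg 1: heading=155.1°, groundspeed=158.5 kt
Leg 2: heading=133.8°, groundspeed=168.8 kt
Leg 3: heading=213.6°, groundspeed=112.9 kt
Leg 4: heading=158.0°, groundspeed=156.7 kt
Leg 5: heading=344.8°, groundspeed=114.0 kt
Leg 6: heading=65.0°, groundspeed=169.4 kt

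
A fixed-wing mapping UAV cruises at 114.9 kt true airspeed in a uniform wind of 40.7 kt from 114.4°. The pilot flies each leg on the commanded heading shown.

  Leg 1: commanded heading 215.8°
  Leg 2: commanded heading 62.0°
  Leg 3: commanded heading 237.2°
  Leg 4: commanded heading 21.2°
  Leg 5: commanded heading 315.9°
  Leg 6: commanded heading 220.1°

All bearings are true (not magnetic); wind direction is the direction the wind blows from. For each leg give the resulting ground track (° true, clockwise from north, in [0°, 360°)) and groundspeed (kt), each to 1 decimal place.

Leg 1: heading 215.8°; drift +18.0° → track 233.8°, groundspeed 129.3 kt
Leg 2: heading 62.0°; drift -19.7° → track 42.3°, groundspeed 95.7 kt
Leg 3: heading 237.2°; drift +14.0° → track 251.2°, groundspeed 141.2 kt
Leg 4: heading 21.2°; drift -19.1° → track 2.1°, groundspeed 124.0 kt
Leg 5: heading 315.9°; drift -5.6° → track 310.3°, groundspeed 153.5 kt
Leg 6: heading 220.1°; drift +17.3° → track 237.4°, groundspeed 131.9 kt

Leg 1: track=233.8°, groundspeed=129.3 kt
Leg 2: track=42.3°, groundspeed=95.7 kt
Leg 3: track=251.2°, groundspeed=141.2 kt
Leg 4: track=2.1°, groundspeed=124.0 kt
Leg 5: track=310.3°, groundspeed=153.5 kt
Leg 6: track=237.4°, groundspeed=131.9 kt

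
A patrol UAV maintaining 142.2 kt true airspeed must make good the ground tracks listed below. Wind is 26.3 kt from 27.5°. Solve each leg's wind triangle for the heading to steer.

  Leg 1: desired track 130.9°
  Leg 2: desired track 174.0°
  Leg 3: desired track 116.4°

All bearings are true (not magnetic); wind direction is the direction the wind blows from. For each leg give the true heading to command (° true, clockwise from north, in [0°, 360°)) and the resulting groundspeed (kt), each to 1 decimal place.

Leg 1: heading=120.5°, groundspeed=146.0 kt
Leg 2: heading=168.1°, groundspeed=163.4 kt
Leg 3: heading=105.7°, groundspeed=139.2 kt

Leg 1: desired track 130.9°; wind correction -10.4° → command heading 120.5°, groundspeed 146.0 kt
Leg 2: desired track 174.0°; wind correction -5.9° → command heading 168.1°, groundspeed 163.4 kt
Leg 3: desired track 116.4°; wind correction -10.7° → command heading 105.7°, groundspeed 139.2 kt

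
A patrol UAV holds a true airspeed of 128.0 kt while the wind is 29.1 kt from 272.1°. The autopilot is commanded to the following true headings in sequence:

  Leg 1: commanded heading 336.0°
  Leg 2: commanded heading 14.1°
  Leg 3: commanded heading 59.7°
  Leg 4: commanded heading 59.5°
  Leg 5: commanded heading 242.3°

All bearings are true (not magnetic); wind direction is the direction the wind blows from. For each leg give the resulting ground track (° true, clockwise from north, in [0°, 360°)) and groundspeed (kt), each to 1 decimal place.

Leg 1: heading 336.0°; drift +12.8° → track 348.8°, groundspeed 118.1 kt
Leg 2: heading 14.1°; drift +12.0° → track 26.1°, groundspeed 137.0 kt
Leg 3: heading 59.7°; drift +5.8° → track 65.5°, groundspeed 153.4 kt
Leg 4: heading 59.5°; drift +5.9° → track 65.4°, groundspeed 153.3 kt
Leg 5: heading 242.3°; drift -8.0° → track 234.3°, groundspeed 103.8 kt

Leg 1: track=348.8°, groundspeed=118.1 kt
Leg 2: track=26.1°, groundspeed=137.0 kt
Leg 3: track=65.5°, groundspeed=153.4 kt
Leg 4: track=65.4°, groundspeed=153.3 kt
Leg 5: track=234.3°, groundspeed=103.8 kt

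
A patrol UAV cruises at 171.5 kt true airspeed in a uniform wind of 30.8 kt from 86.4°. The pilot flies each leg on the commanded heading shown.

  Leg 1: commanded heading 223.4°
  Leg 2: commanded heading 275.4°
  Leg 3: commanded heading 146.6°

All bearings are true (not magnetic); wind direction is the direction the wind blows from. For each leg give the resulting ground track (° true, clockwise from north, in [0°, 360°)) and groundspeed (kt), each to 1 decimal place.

Leg 1: heading 223.4°; drift +6.2° → track 229.6°, groundspeed 195.2 kt
Leg 2: heading 275.4°; drift -1.4° → track 274.0°, groundspeed 202.0 kt
Leg 3: heading 146.6°; drift +9.7° → track 156.3°, groundspeed 158.5 kt

Leg 1: track=229.6°, groundspeed=195.2 kt
Leg 2: track=274.0°, groundspeed=202.0 kt
Leg 3: track=156.3°, groundspeed=158.5 kt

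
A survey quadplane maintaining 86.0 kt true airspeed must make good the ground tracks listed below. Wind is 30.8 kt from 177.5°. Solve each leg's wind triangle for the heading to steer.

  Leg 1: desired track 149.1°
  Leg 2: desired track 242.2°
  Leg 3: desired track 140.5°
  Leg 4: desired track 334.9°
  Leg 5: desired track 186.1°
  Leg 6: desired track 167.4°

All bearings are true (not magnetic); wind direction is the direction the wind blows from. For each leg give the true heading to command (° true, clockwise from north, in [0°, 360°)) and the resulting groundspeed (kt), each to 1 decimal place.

Leg 1: heading=158.9°, groundspeed=57.6 kt
Leg 2: heading=223.3°, groundspeed=68.2 kt
Leg 3: heading=152.9°, groundspeed=59.4 kt
Leg 4: heading=327.0°, groundspeed=113.6 kt
Leg 5: heading=183.0°, groundspeed=55.4 kt
Leg 6: heading=171.0°, groundspeed=55.5 kt

Leg 1: desired track 149.1°; wind correction +9.8° → command heading 158.9°, groundspeed 57.6 kt
Leg 2: desired track 242.2°; wind correction -18.9° → command heading 223.3°, groundspeed 68.2 kt
Leg 3: desired track 140.5°; wind correction +12.4° → command heading 152.9°, groundspeed 59.4 kt
Leg 4: desired track 334.9°; wind correction -7.9° → command heading 327.0°, groundspeed 113.6 kt
Leg 5: desired track 186.1°; wind correction -3.1° → command heading 183.0°, groundspeed 55.4 kt
Leg 6: desired track 167.4°; wind correction +3.6° → command heading 171.0°, groundspeed 55.5 kt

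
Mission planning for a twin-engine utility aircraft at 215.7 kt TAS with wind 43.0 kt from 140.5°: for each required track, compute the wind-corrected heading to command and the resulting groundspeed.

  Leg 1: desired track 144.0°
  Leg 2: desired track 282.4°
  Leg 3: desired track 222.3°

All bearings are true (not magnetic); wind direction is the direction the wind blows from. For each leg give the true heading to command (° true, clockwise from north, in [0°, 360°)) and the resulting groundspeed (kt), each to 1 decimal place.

Leg 1: heading=143.3°, groundspeed=172.8 kt
Leg 2: heading=275.3°, groundspeed=247.9 kt
Leg 3: heading=210.9°, groundspeed=205.3 kt

Leg 1: desired track 144.0°; wind correction -0.7° → command heading 143.3°, groundspeed 172.8 kt
Leg 2: desired track 282.4°; wind correction -7.1° → command heading 275.3°, groundspeed 247.9 kt
Leg 3: desired track 222.3°; wind correction -11.4° → command heading 210.9°, groundspeed 205.3 kt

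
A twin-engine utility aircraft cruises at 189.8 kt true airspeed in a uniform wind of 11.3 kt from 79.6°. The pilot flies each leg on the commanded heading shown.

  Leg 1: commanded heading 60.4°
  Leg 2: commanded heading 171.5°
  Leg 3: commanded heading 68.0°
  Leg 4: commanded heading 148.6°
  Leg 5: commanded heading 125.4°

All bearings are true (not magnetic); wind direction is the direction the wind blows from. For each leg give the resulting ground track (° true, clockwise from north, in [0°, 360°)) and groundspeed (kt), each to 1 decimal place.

Leg 1: track=59.2°, groundspeed=179.2 kt
Leg 2: track=174.9°, groundspeed=190.5 kt
Leg 3: track=67.3°, groundspeed=178.7 kt
Leg 4: track=151.9°, groundspeed=186.0 kt
Leg 5: track=127.9°, groundspeed=182.1 kt

Leg 1: heading 60.4°; drift -1.2° → track 59.2°, groundspeed 179.2 kt
Leg 2: heading 171.5°; drift +3.4° → track 174.9°, groundspeed 190.5 kt
Leg 3: heading 68.0°; drift -0.7° → track 67.3°, groundspeed 178.7 kt
Leg 4: heading 148.6°; drift +3.3° → track 151.9°, groundspeed 186.0 kt
Leg 5: heading 125.4°; drift +2.5° → track 127.9°, groundspeed 182.1 kt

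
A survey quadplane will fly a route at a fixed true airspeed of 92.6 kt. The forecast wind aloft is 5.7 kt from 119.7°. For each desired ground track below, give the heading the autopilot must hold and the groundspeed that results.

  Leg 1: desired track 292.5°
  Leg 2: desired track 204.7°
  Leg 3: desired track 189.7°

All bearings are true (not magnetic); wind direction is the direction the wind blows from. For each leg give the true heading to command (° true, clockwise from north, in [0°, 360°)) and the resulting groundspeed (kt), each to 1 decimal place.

Leg 1: desired track 292.5°; wind correction -0.4° → command heading 292.1°, groundspeed 98.3 kt
Leg 2: desired track 204.7°; wind correction -3.5° → command heading 201.2°, groundspeed 91.9 kt
Leg 3: desired track 189.7°; wind correction -3.3° → command heading 186.4°, groundspeed 90.5 kt

Leg 1: heading=292.1°, groundspeed=98.3 kt
Leg 2: heading=201.2°, groundspeed=91.9 kt
Leg 3: heading=186.4°, groundspeed=90.5 kt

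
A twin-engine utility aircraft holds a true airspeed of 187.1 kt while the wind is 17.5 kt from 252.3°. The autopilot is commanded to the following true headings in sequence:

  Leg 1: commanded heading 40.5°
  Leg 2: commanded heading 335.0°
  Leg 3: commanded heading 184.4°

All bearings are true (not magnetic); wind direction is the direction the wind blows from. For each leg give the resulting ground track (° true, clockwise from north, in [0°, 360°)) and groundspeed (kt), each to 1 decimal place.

Leg 1: heading 40.5°; drift +2.6° → track 43.1°, groundspeed 202.2 kt
Leg 2: heading 335.0°; drift +5.4° → track 340.4°, groundspeed 185.7 kt
Leg 3: heading 184.4°; drift -5.1° → track 179.3°, groundspeed 181.2 kt

Leg 1: track=43.1°, groundspeed=202.2 kt
Leg 2: track=340.4°, groundspeed=185.7 kt
Leg 3: track=179.3°, groundspeed=181.2 kt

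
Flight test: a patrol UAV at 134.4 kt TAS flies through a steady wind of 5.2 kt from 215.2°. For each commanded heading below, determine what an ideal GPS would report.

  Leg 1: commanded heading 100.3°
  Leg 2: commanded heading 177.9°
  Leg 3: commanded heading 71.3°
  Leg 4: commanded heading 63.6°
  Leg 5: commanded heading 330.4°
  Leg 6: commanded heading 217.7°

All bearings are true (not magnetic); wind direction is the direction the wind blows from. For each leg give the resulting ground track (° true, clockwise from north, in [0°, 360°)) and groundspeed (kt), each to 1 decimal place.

Leg 1: heading 100.3°; drift -2.0° → track 98.3°, groundspeed 136.7 kt
Leg 2: heading 177.9°; drift -1.4° → track 176.5°, groundspeed 130.3 kt
Leg 3: heading 71.3°; drift -1.3° → track 70.0°, groundspeed 138.6 kt
Leg 4: heading 63.6°; drift -1.0° → track 62.6°, groundspeed 139.0 kt
Leg 5: heading 330.4°; drift +2.0° → track 332.4°, groundspeed 136.7 kt
Leg 6: heading 217.7°; drift +0.1° → track 217.8°, groundspeed 129.2 kt

Leg 1: track=98.3°, groundspeed=136.7 kt
Leg 2: track=176.5°, groundspeed=130.3 kt
Leg 3: track=70.0°, groundspeed=138.6 kt
Leg 4: track=62.6°, groundspeed=139.0 kt
Leg 5: track=332.4°, groundspeed=136.7 kt
Leg 6: track=217.8°, groundspeed=129.2 kt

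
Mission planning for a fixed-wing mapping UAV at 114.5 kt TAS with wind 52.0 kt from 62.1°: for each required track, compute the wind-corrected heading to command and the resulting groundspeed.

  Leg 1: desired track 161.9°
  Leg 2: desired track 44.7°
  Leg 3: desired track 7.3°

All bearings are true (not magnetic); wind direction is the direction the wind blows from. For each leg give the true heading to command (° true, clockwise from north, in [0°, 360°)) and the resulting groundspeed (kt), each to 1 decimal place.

Leg 1: desired track 161.9°; wind correction -26.6° → command heading 135.3°, groundspeed 111.2 kt
Leg 2: desired track 44.7°; wind correction +7.8° → command heading 52.5°, groundspeed 63.8 kt
Leg 3: desired track 7.3°; wind correction +21.8° → command heading 29.1°, groundspeed 76.3 kt

Leg 1: heading=135.3°, groundspeed=111.2 kt
Leg 2: heading=52.5°, groundspeed=63.8 kt
Leg 3: heading=29.1°, groundspeed=76.3 kt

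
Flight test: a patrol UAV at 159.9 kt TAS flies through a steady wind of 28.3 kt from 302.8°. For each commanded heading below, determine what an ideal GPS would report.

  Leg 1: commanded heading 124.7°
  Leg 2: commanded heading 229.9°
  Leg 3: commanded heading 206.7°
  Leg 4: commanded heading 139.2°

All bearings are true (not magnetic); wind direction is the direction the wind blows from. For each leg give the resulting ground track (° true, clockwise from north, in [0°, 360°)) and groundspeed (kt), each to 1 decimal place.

Leg 1: track=124.4°, groundspeed=188.2 kt
Leg 2: track=219.8°, groundspeed=154.0 kt
Leg 3: track=196.9°, groundspeed=165.3 kt
Leg 4: track=136.8°, groundspeed=187.2 kt

Leg 1: heading 124.7°; drift -0.3° → track 124.4°, groundspeed 188.2 kt
Leg 2: heading 229.9°; drift -10.1° → track 219.8°, groundspeed 154.0 kt
Leg 3: heading 206.7°; drift -9.8° → track 196.9°, groundspeed 165.3 kt
Leg 4: heading 139.2°; drift -2.4° → track 136.8°, groundspeed 187.2 kt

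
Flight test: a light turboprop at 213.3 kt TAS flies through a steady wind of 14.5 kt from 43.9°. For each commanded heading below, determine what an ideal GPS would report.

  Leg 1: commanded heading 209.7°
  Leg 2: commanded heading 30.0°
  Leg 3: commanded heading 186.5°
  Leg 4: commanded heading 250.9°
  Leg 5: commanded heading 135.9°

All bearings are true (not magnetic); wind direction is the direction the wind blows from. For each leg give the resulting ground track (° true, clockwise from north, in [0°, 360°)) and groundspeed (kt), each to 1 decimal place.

Leg 1: track=210.6°, groundspeed=227.4 kt
Leg 2: track=29.0°, groundspeed=199.3 kt
Leg 3: track=188.7°, groundspeed=225.0 kt
Leg 4: track=249.2°, groundspeed=226.3 kt
Leg 5: track=139.8°, groundspeed=214.3 kt

Leg 1: heading 209.7°; drift +0.9° → track 210.6°, groundspeed 227.4 kt
Leg 2: heading 30.0°; drift -1.0° → track 29.0°, groundspeed 199.3 kt
Leg 3: heading 186.5°; drift +2.2° → track 188.7°, groundspeed 225.0 kt
Leg 4: heading 250.9°; drift -1.7° → track 249.2°, groundspeed 226.3 kt
Leg 5: heading 135.9°; drift +3.9° → track 139.8°, groundspeed 214.3 kt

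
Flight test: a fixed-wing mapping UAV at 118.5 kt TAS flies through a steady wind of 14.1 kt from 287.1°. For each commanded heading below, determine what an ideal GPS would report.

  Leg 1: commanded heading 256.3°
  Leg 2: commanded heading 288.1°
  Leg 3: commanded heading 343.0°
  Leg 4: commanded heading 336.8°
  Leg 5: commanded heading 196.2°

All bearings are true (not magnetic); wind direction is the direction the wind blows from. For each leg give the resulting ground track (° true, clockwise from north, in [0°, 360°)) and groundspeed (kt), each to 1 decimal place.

Leg 1: heading 256.3°; drift -3.9° → track 252.4°, groundspeed 106.6 kt
Leg 2: heading 288.1°; drift +0.1° → track 288.2°, groundspeed 104.4 kt
Leg 3: heading 343.0°; drift +6.0° → track 349.0°, groundspeed 111.2 kt
Leg 4: heading 336.8°; drift +5.6° → track 342.4°, groundspeed 109.9 kt
Leg 5: heading 196.2°; drift -6.8° → track 189.4°, groundspeed 119.6 kt

Leg 1: track=252.4°, groundspeed=106.6 kt
Leg 2: track=288.2°, groundspeed=104.4 kt
Leg 3: track=349.0°, groundspeed=111.2 kt
Leg 4: track=342.4°, groundspeed=109.9 kt
Leg 5: track=189.4°, groundspeed=119.6 kt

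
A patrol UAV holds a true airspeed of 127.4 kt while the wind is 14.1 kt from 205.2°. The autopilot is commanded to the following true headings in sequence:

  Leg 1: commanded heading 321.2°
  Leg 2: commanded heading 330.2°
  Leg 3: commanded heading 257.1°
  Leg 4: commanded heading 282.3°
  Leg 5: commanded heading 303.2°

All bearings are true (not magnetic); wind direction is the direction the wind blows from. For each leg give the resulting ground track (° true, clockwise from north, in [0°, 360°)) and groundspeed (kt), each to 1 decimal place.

Leg 1: heading 321.2°; drift +5.4° → track 326.6°, groundspeed 134.2 kt
Leg 2: heading 330.2°; drift +4.9° → track 335.1°, groundspeed 136.0 kt
Leg 3: heading 257.1°; drift +5.3° → track 262.4°, groundspeed 119.2 kt
Leg 4: heading 282.3°; drift +6.3° → track 288.6°, groundspeed 125.0 kt
Leg 5: heading 303.2°; drift +6.2° → track 309.4°, groundspeed 130.1 kt

Leg 1: track=326.6°, groundspeed=134.2 kt
Leg 2: track=335.1°, groundspeed=136.0 kt
Leg 3: track=262.4°, groundspeed=119.2 kt
Leg 4: track=288.6°, groundspeed=125.0 kt
Leg 5: track=309.4°, groundspeed=130.1 kt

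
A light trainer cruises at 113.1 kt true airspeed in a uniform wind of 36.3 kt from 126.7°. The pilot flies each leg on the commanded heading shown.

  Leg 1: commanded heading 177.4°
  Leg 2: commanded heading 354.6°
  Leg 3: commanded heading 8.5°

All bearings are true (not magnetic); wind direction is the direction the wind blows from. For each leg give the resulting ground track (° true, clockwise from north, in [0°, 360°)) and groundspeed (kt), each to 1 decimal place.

Leg 1: heading 177.4°; drift +17.3° → track 194.7°, groundspeed 94.4 kt
Leg 2: heading 354.6°; drift -11.1° → track 343.5°, groundspeed 140.1 kt
Leg 3: heading 8.5°; drift -13.8° → track 354.7°, groundspeed 134.1 kt

Leg 1: track=194.7°, groundspeed=94.4 kt
Leg 2: track=343.5°, groundspeed=140.1 kt
Leg 3: track=354.7°, groundspeed=134.1 kt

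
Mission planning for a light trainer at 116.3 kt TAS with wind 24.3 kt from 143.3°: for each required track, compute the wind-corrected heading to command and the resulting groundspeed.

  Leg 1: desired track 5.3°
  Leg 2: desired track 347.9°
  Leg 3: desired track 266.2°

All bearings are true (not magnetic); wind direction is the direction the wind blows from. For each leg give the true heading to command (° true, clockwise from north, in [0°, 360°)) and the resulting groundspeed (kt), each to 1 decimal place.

Leg 1: desired track 5.3°; wind correction +8.0° → command heading 13.3°, groundspeed 133.2 kt
Leg 2: desired track 347.9°; wind correction +5.0° → command heading 352.9°, groundspeed 138.0 kt
Leg 3: desired track 266.2°; wind correction -10.1° → command heading 256.1°, groundspeed 127.7 kt

Leg 1: heading=13.3°, groundspeed=133.2 kt
Leg 2: heading=352.9°, groundspeed=138.0 kt
Leg 3: heading=256.1°, groundspeed=127.7 kt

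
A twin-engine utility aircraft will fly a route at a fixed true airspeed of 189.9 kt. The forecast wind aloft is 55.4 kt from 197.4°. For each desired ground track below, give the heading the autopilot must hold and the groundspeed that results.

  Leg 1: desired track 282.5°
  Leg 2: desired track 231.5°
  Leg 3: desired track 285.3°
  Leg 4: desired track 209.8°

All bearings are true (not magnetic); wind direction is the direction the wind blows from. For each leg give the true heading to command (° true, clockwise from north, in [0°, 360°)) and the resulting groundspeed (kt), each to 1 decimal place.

Leg 1: heading=265.6°, groundspeed=177.0 kt
Leg 2: heading=222.1°, groundspeed=141.5 kt
Leg 3: heading=268.4°, groundspeed=179.6 kt
Leg 4: heading=206.2°, groundspeed=135.4 kt

Leg 1: desired track 282.5°; wind correction -16.9° → command heading 265.6°, groundspeed 177.0 kt
Leg 2: desired track 231.5°; wind correction -9.4° → command heading 222.1°, groundspeed 141.5 kt
Leg 3: desired track 285.3°; wind correction -16.9° → command heading 268.4°, groundspeed 179.6 kt
Leg 4: desired track 209.8°; wind correction -3.6° → command heading 206.2°, groundspeed 135.4 kt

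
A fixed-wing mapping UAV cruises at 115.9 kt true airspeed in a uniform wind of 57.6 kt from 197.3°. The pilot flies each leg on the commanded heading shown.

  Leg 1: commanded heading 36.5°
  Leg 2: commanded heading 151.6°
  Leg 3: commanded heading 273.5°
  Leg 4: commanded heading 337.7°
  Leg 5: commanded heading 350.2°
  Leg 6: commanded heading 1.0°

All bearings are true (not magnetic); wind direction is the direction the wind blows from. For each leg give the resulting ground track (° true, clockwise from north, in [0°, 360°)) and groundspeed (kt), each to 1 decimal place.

Leg 1: track=30.2°, groundspeed=171.3 kt
Leg 2: track=123.0°, groundspeed=86.2 kt
Leg 3: track=302.2°, groundspeed=116.5 kt
Leg 4: track=350.6°, groundspeed=164.4 kt
Leg 5: track=359.1°, groundspeed=169.2 kt
Leg 6: track=6.4°, groundspeed=171.9 kt

Leg 1: heading 36.5°; drift -6.3° → track 30.2°, groundspeed 171.3 kt
Leg 2: heading 151.6°; drift -28.6° → track 123.0°, groundspeed 86.2 kt
Leg 3: heading 273.5°; drift +28.7° → track 302.2°, groundspeed 116.5 kt
Leg 4: heading 337.7°; drift +12.9° → track 350.6°, groundspeed 164.4 kt
Leg 5: heading 350.2°; drift +8.9° → track 359.1°, groundspeed 169.2 kt
Leg 6: heading 1.0°; drift +5.4° → track 6.4°, groundspeed 171.9 kt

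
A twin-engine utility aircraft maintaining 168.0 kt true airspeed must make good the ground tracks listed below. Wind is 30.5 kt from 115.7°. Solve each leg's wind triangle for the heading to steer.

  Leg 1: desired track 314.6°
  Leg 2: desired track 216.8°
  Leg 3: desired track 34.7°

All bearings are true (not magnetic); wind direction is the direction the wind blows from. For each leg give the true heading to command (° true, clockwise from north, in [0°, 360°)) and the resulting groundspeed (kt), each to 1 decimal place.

Leg 1: heading=318.0°, groundspeed=196.6 kt
Leg 2: heading=206.5°, groundspeed=171.2 kt
Leg 3: heading=45.0°, groundspeed=160.5 kt

Leg 1: desired track 314.6°; wind correction +3.4° → command heading 318.0°, groundspeed 196.6 kt
Leg 2: desired track 216.8°; wind correction -10.3° → command heading 206.5°, groundspeed 171.2 kt
Leg 3: desired track 34.7°; wind correction +10.3° → command heading 45.0°, groundspeed 160.5 kt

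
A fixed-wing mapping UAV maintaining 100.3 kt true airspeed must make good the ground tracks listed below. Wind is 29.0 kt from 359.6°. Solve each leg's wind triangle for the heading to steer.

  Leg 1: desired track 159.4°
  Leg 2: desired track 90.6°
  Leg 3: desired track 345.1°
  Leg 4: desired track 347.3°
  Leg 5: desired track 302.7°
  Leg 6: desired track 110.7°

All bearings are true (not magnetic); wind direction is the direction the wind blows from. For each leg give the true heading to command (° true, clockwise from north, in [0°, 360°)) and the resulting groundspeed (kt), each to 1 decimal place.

Leg 1: desired track 159.4°; wind correction -5.7° → command heading 153.7°, groundspeed 127.0 kt
Leg 2: desired track 90.6°; wind correction -16.8° → command heading 73.8°, groundspeed 96.5 kt
Leg 3: desired track 345.1°; wind correction +4.2° → command heading 349.3°, groundspeed 72.0 kt
Leg 4: desired track 347.3°; wind correction +3.5° → command heading 350.8°, groundspeed 71.8 kt
Leg 5: desired track 302.7°; wind correction +14.0° → command heading 316.7°, groundspeed 81.5 kt
Leg 6: desired track 110.7°; wind correction -15.6° → command heading 95.1°, groundspeed 107.0 kt

Leg 1: heading=153.7°, groundspeed=127.0 kt
Leg 2: heading=73.8°, groundspeed=96.5 kt
Leg 3: heading=349.3°, groundspeed=72.0 kt
Leg 4: heading=350.8°, groundspeed=71.8 kt
Leg 5: heading=316.7°, groundspeed=81.5 kt
Leg 6: heading=95.1°, groundspeed=107.0 kt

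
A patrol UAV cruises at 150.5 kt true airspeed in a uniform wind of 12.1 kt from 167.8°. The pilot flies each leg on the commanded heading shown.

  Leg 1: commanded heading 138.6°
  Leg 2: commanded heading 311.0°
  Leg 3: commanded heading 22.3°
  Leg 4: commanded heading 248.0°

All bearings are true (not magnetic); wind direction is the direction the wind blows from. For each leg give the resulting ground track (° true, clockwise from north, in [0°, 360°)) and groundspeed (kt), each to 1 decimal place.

Leg 1: heading 138.6°; drift -2.4° → track 136.2°, groundspeed 140.1 kt
Leg 2: heading 311.0°; drift +2.6° → track 313.6°, groundspeed 160.4 kt
Leg 3: heading 22.3°; drift -2.4° → track 19.9°, groundspeed 160.6 kt
Leg 4: heading 248.0°; drift +4.6° → track 252.6°, groundspeed 148.9 kt

Leg 1: track=136.2°, groundspeed=140.1 kt
Leg 2: track=313.6°, groundspeed=160.4 kt
Leg 3: track=19.9°, groundspeed=160.6 kt
Leg 4: track=252.6°, groundspeed=148.9 kt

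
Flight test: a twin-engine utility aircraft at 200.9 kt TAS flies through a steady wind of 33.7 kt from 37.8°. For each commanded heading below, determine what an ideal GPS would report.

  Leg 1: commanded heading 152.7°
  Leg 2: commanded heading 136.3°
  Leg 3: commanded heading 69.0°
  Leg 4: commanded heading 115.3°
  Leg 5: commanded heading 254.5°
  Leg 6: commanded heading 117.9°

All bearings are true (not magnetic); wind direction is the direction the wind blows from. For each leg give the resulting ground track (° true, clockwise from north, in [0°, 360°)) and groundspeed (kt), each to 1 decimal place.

Leg 1: heading 152.7°; drift +8.1° → track 160.8°, groundspeed 217.3 kt
Leg 2: heading 136.3°; drift +9.2° → track 145.5°, groundspeed 208.6 kt
Leg 3: heading 69.0°; drift +5.8° → track 74.8°, groundspeed 173.0 kt
Leg 4: heading 115.3°; drift +9.6° → track 124.9°, groundspeed 196.4 kt
Leg 5: heading 254.5°; drift -5.0° → track 249.5°, groundspeed 228.8 kt
Leg 6: heading 117.9°; drift +9.7° → track 127.6°, groundspeed 197.9 kt

Leg 1: track=160.8°, groundspeed=217.3 kt
Leg 2: track=145.5°, groundspeed=208.6 kt
Leg 3: track=74.8°, groundspeed=173.0 kt
Leg 4: track=124.9°, groundspeed=196.4 kt
Leg 5: track=249.5°, groundspeed=228.8 kt
Leg 6: track=127.6°, groundspeed=197.9 kt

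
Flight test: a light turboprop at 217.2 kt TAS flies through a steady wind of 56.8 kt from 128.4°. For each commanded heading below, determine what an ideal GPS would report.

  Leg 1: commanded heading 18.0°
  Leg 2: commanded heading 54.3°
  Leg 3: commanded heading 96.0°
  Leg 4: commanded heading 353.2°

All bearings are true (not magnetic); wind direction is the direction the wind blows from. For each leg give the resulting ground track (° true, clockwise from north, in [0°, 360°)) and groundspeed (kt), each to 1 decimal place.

Leg 1: heading 18.0°; drift -12.7° → track 5.3°, groundspeed 242.9 kt
Leg 2: heading 54.3°; drift -15.2° → track 39.1°, groundspeed 208.9 kt
Leg 3: heading 96.0°; drift -10.2° → track 85.8°, groundspeed 172.0 kt
Leg 4: heading 353.2°; drift -8.8° → track 344.4°, groundspeed 260.6 kt

Leg 1: track=5.3°, groundspeed=242.9 kt
Leg 2: track=39.1°, groundspeed=208.9 kt
Leg 3: track=85.8°, groundspeed=172.0 kt
Leg 4: track=344.4°, groundspeed=260.6 kt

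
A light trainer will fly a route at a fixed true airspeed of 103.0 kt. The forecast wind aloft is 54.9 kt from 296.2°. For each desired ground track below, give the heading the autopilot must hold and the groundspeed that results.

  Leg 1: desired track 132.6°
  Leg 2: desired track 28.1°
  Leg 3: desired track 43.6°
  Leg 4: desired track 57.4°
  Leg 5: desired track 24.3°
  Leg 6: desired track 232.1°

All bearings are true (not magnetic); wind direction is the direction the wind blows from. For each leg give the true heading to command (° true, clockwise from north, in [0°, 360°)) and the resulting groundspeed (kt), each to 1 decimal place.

Leg 1: heading=141.3°, groundspeed=154.5 kt
Leg 2: heading=355.9°, groundspeed=89.0 kt
Leg 3: heading=13.0°, groundspeed=105.1 kt
Leg 4: heading=30.3°, groundspeed=120.1 kt
Leg 5: heading=352.1°, groundspeed=85.3 kt
Leg 6: heading=260.8°, groundspeed=66.4 kt

Leg 1: desired track 132.6°; wind correction +8.7° → command heading 141.3°, groundspeed 154.5 kt
Leg 2: desired track 28.1°; wind correction -32.2° → command heading 355.9°, groundspeed 89.0 kt
Leg 3: desired track 43.6°; wind correction -30.6° → command heading 13.0°, groundspeed 105.1 kt
Leg 4: desired track 57.4°; wind correction -27.1° → command heading 30.3°, groundspeed 120.1 kt
Leg 5: desired track 24.3°; wind correction -32.2° → command heading 352.1°, groundspeed 85.3 kt
Leg 6: desired track 232.1°; wind correction +28.7° → command heading 260.8°, groundspeed 66.4 kt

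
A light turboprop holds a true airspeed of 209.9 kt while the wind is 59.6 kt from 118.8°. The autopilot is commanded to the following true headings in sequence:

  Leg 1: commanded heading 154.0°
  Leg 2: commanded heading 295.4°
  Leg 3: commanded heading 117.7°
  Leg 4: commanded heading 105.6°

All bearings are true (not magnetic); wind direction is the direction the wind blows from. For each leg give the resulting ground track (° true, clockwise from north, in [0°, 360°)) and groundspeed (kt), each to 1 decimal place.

Leg 1: track=166.0°, groundspeed=164.8 kt
Leg 2: track=296.2°, groundspeed=269.4 kt
Leg 3: track=117.3°, groundspeed=150.3 kt
Leg 4: track=100.5°, groundspeed=152.5 kt

Leg 1: heading 154.0°; drift +12.0° → track 166.0°, groundspeed 164.8 kt
Leg 2: heading 295.4°; drift +0.8° → track 296.2°, groundspeed 269.4 kt
Leg 3: heading 117.7°; drift -0.4° → track 117.3°, groundspeed 150.3 kt
Leg 4: heading 105.6°; drift -5.1° → track 100.5°, groundspeed 152.5 kt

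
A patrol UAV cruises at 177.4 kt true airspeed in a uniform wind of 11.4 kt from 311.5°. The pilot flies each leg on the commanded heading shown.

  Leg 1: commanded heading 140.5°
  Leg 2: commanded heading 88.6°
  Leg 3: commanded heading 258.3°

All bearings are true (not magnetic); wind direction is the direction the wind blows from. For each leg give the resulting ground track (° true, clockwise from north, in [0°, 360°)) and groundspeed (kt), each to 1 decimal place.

Leg 1: heading 140.5°; drift -0.5° → track 140.0°, groundspeed 188.7 kt
Leg 2: heading 88.6°; drift +2.4° → track 91.0°, groundspeed 185.9 kt
Leg 3: heading 258.3°; drift -3.1° → track 255.2°, groundspeed 170.8 kt

Leg 1: track=140.0°, groundspeed=188.7 kt
Leg 2: track=91.0°, groundspeed=185.9 kt
Leg 3: track=255.2°, groundspeed=170.8 kt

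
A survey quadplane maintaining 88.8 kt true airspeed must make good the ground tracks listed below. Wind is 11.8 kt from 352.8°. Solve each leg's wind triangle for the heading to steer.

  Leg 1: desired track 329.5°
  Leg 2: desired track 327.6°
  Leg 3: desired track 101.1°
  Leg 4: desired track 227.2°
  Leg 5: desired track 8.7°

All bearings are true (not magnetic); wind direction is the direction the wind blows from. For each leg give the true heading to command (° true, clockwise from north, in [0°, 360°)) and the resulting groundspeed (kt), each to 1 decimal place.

Leg 1: heading=332.5°, groundspeed=77.8 kt
Leg 2: heading=330.8°, groundspeed=78.0 kt
Leg 3: heading=93.9°, groundspeed=91.8 kt
Leg 4: heading=233.4°, groundspeed=95.1 kt
Leg 5: heading=6.6°, groundspeed=77.4 kt

Leg 1: desired track 329.5°; wind correction +3.0° → command heading 332.5°, groundspeed 77.8 kt
Leg 2: desired track 327.6°; wind correction +3.2° → command heading 330.8°, groundspeed 78.0 kt
Leg 3: desired track 101.1°; wind correction -7.2° → command heading 93.9°, groundspeed 91.8 kt
Leg 4: desired track 227.2°; wind correction +6.2° → command heading 233.4°, groundspeed 95.1 kt
Leg 5: desired track 8.7°; wind correction -2.1° → command heading 6.6°, groundspeed 77.4 kt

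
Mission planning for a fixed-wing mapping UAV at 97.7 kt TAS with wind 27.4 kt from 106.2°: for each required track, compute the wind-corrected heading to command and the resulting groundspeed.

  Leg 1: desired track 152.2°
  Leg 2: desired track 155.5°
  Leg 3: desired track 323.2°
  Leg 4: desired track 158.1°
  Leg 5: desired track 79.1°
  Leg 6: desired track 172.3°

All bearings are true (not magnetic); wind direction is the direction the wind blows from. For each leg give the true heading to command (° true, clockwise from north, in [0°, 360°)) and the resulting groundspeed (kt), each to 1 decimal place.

Leg 1: desired track 152.2°; wind correction -11.6° → command heading 140.6°, groundspeed 76.7 kt
Leg 2: desired track 155.5°; wind correction -12.3° → command heading 143.2°, groundspeed 77.6 kt
Leg 3: desired track 323.2°; wind correction +9.7° → command heading 332.9°, groundspeed 118.2 kt
Leg 4: desired track 158.1°; wind correction -12.7° → command heading 145.4°, groundspeed 78.4 kt
Leg 5: desired track 79.1°; wind correction +7.3° → command heading 86.4°, groundspeed 72.5 kt
Leg 6: desired track 172.3°; wind correction -14.9° → command heading 157.4°, groundspeed 83.3 kt

Leg 1: heading=140.6°, groundspeed=76.7 kt
Leg 2: heading=143.2°, groundspeed=77.6 kt
Leg 3: heading=332.9°, groundspeed=118.2 kt
Leg 4: heading=145.4°, groundspeed=78.4 kt
Leg 5: heading=86.4°, groundspeed=72.5 kt
Leg 6: heading=157.4°, groundspeed=83.3 kt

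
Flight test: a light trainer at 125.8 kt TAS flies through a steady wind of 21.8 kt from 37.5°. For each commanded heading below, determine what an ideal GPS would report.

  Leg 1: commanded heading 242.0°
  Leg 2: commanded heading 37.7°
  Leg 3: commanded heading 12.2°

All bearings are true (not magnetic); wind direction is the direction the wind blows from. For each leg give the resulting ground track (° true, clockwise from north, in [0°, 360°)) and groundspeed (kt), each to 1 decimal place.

Leg 1: track=238.4°, groundspeed=145.9 kt
Leg 2: track=37.7°, groundspeed=104.0 kt
Leg 3: track=7.2°, groundspeed=106.5 kt

Leg 1: heading 242.0°; drift -3.6° → track 238.4°, groundspeed 145.9 kt
Leg 2: heading 37.7°; drift +0.0° → track 37.7°, groundspeed 104.0 kt
Leg 3: heading 12.2°; drift -5.0° → track 7.2°, groundspeed 106.5 kt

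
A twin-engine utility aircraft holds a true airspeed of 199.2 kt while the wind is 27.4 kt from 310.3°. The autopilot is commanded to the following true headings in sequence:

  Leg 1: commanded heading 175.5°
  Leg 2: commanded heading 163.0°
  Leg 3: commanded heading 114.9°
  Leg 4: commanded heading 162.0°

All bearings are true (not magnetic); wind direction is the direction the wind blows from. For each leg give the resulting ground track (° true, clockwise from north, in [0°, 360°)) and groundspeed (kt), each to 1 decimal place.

Leg 1: heading 175.5°; drift -5.1° → track 170.4°, groundspeed 219.4 kt
Leg 2: heading 163.0°; drift -3.8° → track 159.2°, groundspeed 222.7 kt
Leg 3: heading 114.9°; drift +1.8° → track 116.7°, groundspeed 225.7 kt
Leg 4: heading 162.0°; drift -3.7° → track 158.3°, groundspeed 223.0 kt

Leg 1: track=170.4°, groundspeed=219.4 kt
Leg 2: track=159.2°, groundspeed=222.7 kt
Leg 3: track=116.7°, groundspeed=225.7 kt
Leg 4: track=158.3°, groundspeed=223.0 kt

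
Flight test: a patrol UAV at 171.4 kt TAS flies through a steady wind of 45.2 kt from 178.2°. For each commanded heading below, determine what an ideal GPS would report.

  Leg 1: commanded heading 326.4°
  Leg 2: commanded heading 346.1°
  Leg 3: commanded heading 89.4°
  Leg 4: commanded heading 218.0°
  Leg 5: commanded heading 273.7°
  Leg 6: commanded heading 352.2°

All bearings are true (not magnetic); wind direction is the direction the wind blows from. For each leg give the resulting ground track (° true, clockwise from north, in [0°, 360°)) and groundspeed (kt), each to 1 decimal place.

Leg 1: heading 326.4°; drift +6.5° → track 332.9°, groundspeed 211.2 kt
Leg 2: heading 346.1°; drift +2.5° → track 348.6°, groundspeed 215.8 kt
Leg 3: heading 89.4°; drift -14.8° → track 74.6°, groundspeed 176.3 kt
Leg 4: heading 218.0°; drift +12.0° → track 230.0°, groundspeed 139.7 kt
Leg 5: heading 273.7°; drift +14.4° → track 288.1°, groundspeed 181.4 kt
Leg 6: heading 352.2°; drift +1.3° → track 353.5°, groundspeed 216.4 kt

Leg 1: track=332.9°, groundspeed=211.2 kt
Leg 2: track=348.6°, groundspeed=215.8 kt
Leg 3: track=74.6°, groundspeed=176.3 kt
Leg 4: track=230.0°, groundspeed=139.7 kt
Leg 5: track=288.1°, groundspeed=181.4 kt
Leg 6: track=353.5°, groundspeed=216.4 kt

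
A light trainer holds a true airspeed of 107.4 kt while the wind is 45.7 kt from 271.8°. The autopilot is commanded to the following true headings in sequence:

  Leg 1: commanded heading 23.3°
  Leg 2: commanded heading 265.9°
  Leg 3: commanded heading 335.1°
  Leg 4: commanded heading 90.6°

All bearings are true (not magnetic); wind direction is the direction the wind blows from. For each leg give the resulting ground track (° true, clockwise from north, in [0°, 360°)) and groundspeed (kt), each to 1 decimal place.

Leg 1: heading 23.3°; drift +18.9° → track 42.2°, groundspeed 131.2 kt
Leg 2: heading 265.9°; drift -4.3° → track 261.6°, groundspeed 62.1 kt
Leg 3: heading 335.1°; drift +25.2° → track 0.3°, groundspeed 96.0 kt
Leg 4: heading 90.6°; drift +0.4° → track 91.0°, groundspeed 153.1 kt

Leg 1: track=42.2°, groundspeed=131.2 kt
Leg 2: track=261.6°, groundspeed=62.1 kt
Leg 3: track=0.3°, groundspeed=96.0 kt
Leg 4: track=91.0°, groundspeed=153.1 kt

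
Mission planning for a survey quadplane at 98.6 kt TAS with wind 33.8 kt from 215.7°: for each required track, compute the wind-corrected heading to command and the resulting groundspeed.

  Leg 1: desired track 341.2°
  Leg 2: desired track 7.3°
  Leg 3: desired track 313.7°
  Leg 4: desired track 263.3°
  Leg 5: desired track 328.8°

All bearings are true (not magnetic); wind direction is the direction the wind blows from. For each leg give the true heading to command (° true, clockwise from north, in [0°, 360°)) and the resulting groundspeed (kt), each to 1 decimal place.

Leg 1: heading=325.0°, groundspeed=114.3 kt
Leg 2: heading=357.9°, groundspeed=127.0 kt
Leg 3: heading=293.9°, groundspeed=97.4 kt
Leg 4: heading=248.6°, groundspeed=72.6 kt
Leg 5: heading=310.4°, groundspeed=106.8 kt

Leg 1: desired track 341.2°; wind correction -16.2° → command heading 325.0°, groundspeed 114.3 kt
Leg 2: desired track 7.3°; wind correction -9.4° → command heading 357.9°, groundspeed 127.0 kt
Leg 3: desired track 313.7°; wind correction -19.8° → command heading 293.9°, groundspeed 97.4 kt
Leg 4: desired track 263.3°; wind correction -14.7° → command heading 248.6°, groundspeed 72.6 kt
Leg 5: desired track 328.8°; wind correction -18.4° → command heading 310.4°, groundspeed 106.8 kt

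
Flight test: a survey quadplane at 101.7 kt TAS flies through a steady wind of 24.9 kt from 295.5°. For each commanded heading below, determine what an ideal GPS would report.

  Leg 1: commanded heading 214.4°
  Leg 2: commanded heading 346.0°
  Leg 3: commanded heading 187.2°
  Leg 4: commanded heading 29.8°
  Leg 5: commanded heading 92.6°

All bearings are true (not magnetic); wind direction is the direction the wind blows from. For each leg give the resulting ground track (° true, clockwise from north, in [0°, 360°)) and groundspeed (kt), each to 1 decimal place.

Leg 1: track=200.3°, groundspeed=100.9 kt
Leg 2: track=358.6°, groundspeed=88.0 kt
Leg 3: track=175.0°, groundspeed=112.0 kt
Leg 4: track=43.3°, groundspeed=106.5 kt
Leg 5: track=97.0°, groundspeed=125.0 kt

Leg 1: heading 214.4°; drift -14.1° → track 200.3°, groundspeed 100.9 kt
Leg 2: heading 346.0°; drift +12.6° → track 358.6°, groundspeed 88.0 kt
Leg 3: heading 187.2°; drift -12.2° → track 175.0°, groundspeed 112.0 kt
Leg 4: heading 29.8°; drift +13.5° → track 43.3°, groundspeed 106.5 kt
Leg 5: heading 92.6°; drift +4.4° → track 97.0°, groundspeed 125.0 kt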